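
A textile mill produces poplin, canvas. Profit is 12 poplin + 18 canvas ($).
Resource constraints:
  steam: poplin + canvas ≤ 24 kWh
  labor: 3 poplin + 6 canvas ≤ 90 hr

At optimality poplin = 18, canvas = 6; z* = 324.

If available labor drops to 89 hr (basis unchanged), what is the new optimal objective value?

322

At the optimum: steam uses 24 of 24 (binding); labor uses 90 of 90 (binding).
Dual feasibility on the basic columns requires 1·y_steam + 3·y_labor = 12, 1·y_steam + 6·y_labor = 18.
Solving: y_steam = 6, y_labor = 2.
Δz = y_labor·Δb = 2 × (-1) = -2, so new z* = 324 − 2 = 322.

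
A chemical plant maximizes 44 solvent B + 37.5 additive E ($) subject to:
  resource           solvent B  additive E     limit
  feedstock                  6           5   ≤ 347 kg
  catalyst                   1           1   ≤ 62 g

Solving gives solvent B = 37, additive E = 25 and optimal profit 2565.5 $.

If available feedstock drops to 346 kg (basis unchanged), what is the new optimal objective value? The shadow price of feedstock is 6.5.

2559

Δb = -1, so new z* = 2565.5 + (6.5)·(-1) = 2565.5 − 6.5 = 2559.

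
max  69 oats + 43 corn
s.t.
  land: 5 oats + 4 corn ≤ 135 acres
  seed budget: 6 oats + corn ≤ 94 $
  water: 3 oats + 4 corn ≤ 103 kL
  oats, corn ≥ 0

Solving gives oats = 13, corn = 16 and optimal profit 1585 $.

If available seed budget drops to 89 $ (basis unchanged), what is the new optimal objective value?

Check each constraint at x*: land 129/135 (slack 6); seed budget 94/94 (tight); water 103/103 (tight).
Since land is not tight, its dual is 0.
The binding rows give the dual system: 6·y_seed budget + 3·y_water = 69 and 1·y_seed budget + 4·y_water = 43.
Solving: y_seed budget = 7, y_water = 9.
Δz = y_seed budget·Δb = 7 × (-5) = -35, so new z* = 1585 − 35 = 1550.

1550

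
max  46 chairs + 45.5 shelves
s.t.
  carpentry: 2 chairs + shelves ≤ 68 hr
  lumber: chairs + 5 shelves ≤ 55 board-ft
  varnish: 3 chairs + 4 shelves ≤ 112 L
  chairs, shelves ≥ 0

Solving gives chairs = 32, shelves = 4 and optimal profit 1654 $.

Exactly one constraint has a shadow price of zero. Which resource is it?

lumber

carpentry: 68/68 (binding)
lumber: 52/55 (slack 3)
varnish: 112/112 (binding)
By complementary slackness, a constraint with positive slack has shadow price 0 → lumber.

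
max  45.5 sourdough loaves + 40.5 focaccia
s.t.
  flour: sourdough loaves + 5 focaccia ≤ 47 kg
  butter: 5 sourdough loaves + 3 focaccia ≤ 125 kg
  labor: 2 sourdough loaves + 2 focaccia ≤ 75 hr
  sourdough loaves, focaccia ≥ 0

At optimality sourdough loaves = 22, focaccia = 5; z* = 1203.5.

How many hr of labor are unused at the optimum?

labor used = 2·22 + 2·5 = 54; slack = 75 − 54 = 21.

21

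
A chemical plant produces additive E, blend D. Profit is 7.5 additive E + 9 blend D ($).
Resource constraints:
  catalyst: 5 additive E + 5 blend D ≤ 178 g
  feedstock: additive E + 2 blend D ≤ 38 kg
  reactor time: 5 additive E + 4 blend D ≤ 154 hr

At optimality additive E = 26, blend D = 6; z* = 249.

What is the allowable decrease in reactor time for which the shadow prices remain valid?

Binding constraints: feedstock, reactor time. The basis is B = [[1,2],[5,4]] with det -6.
Per unit decrease in reactor time, x* moves by d = (-0.3333, 0.1667).
The basis stays optimal until additive E reaches 0; allowable decrease = 78 hr.

78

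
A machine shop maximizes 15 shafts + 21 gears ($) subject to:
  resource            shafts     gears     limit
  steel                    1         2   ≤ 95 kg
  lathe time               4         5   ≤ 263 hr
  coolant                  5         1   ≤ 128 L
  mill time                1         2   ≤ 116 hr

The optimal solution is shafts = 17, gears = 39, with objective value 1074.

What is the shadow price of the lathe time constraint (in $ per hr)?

3

Check each constraint at x*: steel 95/95 (tight); lathe time 263/263 (tight); coolant 124/128 (slack 4); mill time 95/116 (slack 21).
Since coolant, mill time are not tight, their duals are 0.
The binding rows give the dual system: 1·y_steel + 4·y_lathe time = 15 and 2·y_steel + 5·y_lathe time = 21.
Solving: y_steel = 3, y_lathe time = 3.
Shadow price of lathe time = 3.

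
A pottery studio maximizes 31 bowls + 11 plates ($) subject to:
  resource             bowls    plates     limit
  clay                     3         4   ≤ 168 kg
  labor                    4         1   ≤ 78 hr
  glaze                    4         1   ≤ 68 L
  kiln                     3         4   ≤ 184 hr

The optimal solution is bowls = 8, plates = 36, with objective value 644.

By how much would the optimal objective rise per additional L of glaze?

7

At the optimum: clay uses 168 of 168 (binding); labor uses 68 of 78 (slack = 10); glaze uses 68 of 68 (binding); kiln uses 168 of 184 (slack = 16).
By complementary slackness, y = 0 for the non-binding constraints.
The binding rows give the dual system: 3·y_clay + 4·y_glaze = 31 and 4·y_clay + 1·y_glaze = 11.
→ y_clay = 1 and y_glaze = 7.
Shadow price of glaze = 7.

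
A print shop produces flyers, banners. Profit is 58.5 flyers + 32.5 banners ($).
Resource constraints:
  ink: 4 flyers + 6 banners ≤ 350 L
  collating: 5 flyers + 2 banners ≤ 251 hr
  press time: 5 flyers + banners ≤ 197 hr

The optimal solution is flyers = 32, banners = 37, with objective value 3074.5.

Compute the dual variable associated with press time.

Check each constraint at x*: ink 350/350 (tight); collating 234/251 (slack 17); press time 197/197 (tight).
Slack constraints have shadow price 0 (complementary slackness).
Dual feasibility on the basic columns requires 4·y_ink + 5·y_press time = 58.5, 6·y_ink + 1·y_press time = 32.5.
→ y_ink = 4 and y_press time = 8.5.
Shadow price of press time = 8.5.

8.5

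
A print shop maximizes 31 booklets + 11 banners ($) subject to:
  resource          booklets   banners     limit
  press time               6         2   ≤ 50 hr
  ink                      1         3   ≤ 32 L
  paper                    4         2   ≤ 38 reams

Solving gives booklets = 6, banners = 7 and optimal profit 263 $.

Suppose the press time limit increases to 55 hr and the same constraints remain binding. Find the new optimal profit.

285.5

Binding: press time and paper. Non-binding: ink (5 unused).
By complementary slackness, y = 0 for the non-binding constraint.
The binding rows give the dual system: 6·y_press time + 4·y_paper = 31 and 2·y_press time + 2·y_paper = 11.
Solving: y_press time = 4.5, y_paper = 1.
Δz = y_press time·Δb = 4.5 × (5) = 22.5, so new z* = 263 + 22.5 = 285.5.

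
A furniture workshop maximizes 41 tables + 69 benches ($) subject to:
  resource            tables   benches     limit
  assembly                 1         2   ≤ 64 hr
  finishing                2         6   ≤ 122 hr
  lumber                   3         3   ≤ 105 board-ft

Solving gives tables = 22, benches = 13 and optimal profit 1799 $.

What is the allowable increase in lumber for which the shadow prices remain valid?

Binding constraints: finishing, lumber. The basis is B = [[2,6],[3,3]] with det -12.
Per unit increase in lumber, x* moves by d = (0.5, -0.1667).
The basis stays optimal until benches reaches 0; allowable increase = 78 board-ft.

78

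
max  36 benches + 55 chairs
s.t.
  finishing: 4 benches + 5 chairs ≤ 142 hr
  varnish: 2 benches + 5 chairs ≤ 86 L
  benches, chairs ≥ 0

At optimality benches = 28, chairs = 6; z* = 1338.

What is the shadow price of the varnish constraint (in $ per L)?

4

At the optimum: finishing uses 142 of 142 (binding); varnish uses 86 of 86 (binding).
From A_Bᵀ y = c: 4·y_finishing + 2·y_varnish = 36; 5·y_finishing + 5·y_varnish = 55.
→ y_finishing = 7 and y_varnish = 4.
Shadow price of varnish = 4.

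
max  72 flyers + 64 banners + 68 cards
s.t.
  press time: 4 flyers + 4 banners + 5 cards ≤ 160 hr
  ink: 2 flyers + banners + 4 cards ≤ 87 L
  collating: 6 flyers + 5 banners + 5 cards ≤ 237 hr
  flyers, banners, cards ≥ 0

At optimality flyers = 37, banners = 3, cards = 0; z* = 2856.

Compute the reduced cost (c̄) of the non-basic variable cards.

-2

Binding: press time and collating. Non-binding: ink (10 unused).
Slack constraints have shadow price 0 (complementary slackness).
Dual feasibility on the basic columns requires 4·y_press time + 6·y_collating = 72, 4·y_press time + 5·y_collating = 64.
→ y_press time = 6 and y_collating = 8.
Reduced cost of cards: c₃ − yᵀa₃ = 68 − (6·5 + 8·5) = 68 − 70 = -2.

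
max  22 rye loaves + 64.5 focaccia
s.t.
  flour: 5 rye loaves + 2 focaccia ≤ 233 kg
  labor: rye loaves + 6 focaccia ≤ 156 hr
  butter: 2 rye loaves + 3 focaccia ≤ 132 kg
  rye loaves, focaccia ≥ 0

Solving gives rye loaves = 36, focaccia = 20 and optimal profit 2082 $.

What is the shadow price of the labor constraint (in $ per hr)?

At the optimum: flour uses 220 of 233 (slack = 13); labor uses 156 of 156 (binding); butter uses 132 of 132 (binding).
Slack constraints have shadow price 0 (complementary slackness).
Dual feasibility on the basic columns requires 1·y_labor + 2·y_butter = 22, 6·y_labor + 3·y_butter = 64.5.
This yields shadow prices y_labor = 7, y_butter = 7.5.
Shadow price of labor = 7.

7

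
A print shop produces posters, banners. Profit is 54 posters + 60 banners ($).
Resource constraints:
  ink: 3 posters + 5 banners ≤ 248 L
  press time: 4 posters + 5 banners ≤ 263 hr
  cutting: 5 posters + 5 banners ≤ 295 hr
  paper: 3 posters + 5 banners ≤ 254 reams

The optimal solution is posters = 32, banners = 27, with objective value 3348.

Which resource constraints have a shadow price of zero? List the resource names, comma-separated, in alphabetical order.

ink, paper

ink: 231/248 (slack 17)
press time: 263/263 (binding)
cutting: 295/295 (binding)
paper: 231/254 (slack 23)
By complementary slackness, a constraint with positive slack has shadow price 0 → ink, paper.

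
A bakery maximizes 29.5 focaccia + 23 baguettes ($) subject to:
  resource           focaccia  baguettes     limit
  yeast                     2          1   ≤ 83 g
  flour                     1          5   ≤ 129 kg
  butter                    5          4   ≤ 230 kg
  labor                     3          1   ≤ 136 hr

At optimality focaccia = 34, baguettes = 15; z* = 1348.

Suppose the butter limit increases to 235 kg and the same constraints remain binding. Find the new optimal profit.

1375.5

At the optimum: yeast uses 83 of 83 (binding); flour uses 109 of 129 (slack = 20); butter uses 230 of 230 (binding); labor uses 117 of 136 (slack = 19).
By complementary slackness, y = 0 for the non-binding constraints.
From A_Bᵀ y = c: 2·y_yeast + 5·y_butter = 29.5; 1·y_yeast + 4·y_butter = 23.
This yields shadow prices y_yeast = 1, y_butter = 5.5.
Δz = y_butter·Δb = 5.5 × (5) = 27.5, so new z* = 1348 + 27.5 = 1375.5.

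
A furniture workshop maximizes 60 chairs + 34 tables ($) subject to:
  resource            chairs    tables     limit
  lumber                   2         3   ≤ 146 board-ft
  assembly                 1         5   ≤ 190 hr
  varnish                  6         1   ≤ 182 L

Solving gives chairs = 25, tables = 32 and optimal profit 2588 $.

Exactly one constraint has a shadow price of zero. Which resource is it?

lumber: 146/146 (binding)
assembly: 185/190 (slack 5)
varnish: 182/182 (binding)
By complementary slackness, a constraint with positive slack has shadow price 0 → assembly.

assembly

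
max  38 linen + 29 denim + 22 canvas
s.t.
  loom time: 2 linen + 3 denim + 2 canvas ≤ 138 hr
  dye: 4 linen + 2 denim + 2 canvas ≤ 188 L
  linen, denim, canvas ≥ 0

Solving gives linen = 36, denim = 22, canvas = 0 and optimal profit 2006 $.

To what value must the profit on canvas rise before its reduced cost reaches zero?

24

Both loom time and dye are binding at x*.
From A_Bᵀ y = c: 2·y_loom time + 4·y_dye = 38; 3·y_loom time + 2·y_dye = 29.
This yields shadow prices y_loom time = 5, y_dye = 7.
canvas enters the basis when its profit ≥ yᵀa₃ = 5·2 + 7·2 = 24.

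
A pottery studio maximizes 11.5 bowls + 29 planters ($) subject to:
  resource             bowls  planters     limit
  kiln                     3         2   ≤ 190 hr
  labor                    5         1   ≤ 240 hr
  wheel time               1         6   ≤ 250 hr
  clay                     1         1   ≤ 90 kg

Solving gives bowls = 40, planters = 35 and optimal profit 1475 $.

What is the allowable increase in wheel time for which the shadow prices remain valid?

Binding constraints: kiln, wheel time. The basis is B = [[3,2],[1,6]] with det 16.
Per unit increase in wheel time, x* moves by d = (-0.125, 0.1875).
The basis stays optimal until clay becomes binding; allowable increase = 240 hr.

240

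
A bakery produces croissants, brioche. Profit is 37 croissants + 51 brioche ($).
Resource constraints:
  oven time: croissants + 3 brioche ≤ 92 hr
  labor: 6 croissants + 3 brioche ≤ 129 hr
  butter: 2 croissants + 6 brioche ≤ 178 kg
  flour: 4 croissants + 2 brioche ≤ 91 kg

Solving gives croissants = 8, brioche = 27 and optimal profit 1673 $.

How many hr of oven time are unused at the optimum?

oven time used = 1·8 + 3·27 = 89; slack = 92 − 89 = 3.

3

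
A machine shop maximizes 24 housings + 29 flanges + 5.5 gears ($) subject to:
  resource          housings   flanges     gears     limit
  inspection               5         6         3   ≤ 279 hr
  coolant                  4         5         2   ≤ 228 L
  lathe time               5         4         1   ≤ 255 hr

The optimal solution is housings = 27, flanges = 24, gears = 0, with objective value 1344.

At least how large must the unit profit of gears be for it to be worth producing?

At the optimum: inspection uses 279 of 279 (binding); coolant uses 228 of 228 (binding); lathe time uses 231 of 255 (slack = 24).
Slack constraints have shadow price 0 (complementary slackness).
From A_Bᵀ y = c: 5·y_inspection + 4·y_coolant = 24; 6·y_inspection + 5·y_coolant = 29.
→ y_inspection = 4 and y_coolant = 1.
gears enters the basis when its profit ≥ yᵀa₃ = 4·3 + 1·2 = 14.

14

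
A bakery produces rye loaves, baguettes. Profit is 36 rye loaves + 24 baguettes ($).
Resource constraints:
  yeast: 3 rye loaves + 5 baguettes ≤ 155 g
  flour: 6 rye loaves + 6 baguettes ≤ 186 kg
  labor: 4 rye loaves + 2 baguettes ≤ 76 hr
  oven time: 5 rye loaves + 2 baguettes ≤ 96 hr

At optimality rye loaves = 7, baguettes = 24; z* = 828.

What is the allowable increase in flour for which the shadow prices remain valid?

12

Binding constraints: flour, labor. The basis is B = [[6,6],[4,2]] with det -12.
Per unit increase in flour, x* moves by d = (-0.1667, 0.3333).
The basis stays optimal until yeast becomes binding; allowable increase = 12 kg.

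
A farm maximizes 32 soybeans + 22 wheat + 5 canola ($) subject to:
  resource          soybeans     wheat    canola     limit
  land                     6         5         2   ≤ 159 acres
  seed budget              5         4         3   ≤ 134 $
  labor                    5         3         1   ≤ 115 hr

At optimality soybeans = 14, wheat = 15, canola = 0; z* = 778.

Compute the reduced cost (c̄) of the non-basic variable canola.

Check each constraint at x*: land 159/159 (tight); seed budget 130/134 (slack 4); labor 115/115 (tight).
Since seed budget is not tight, its dual is 0.
The binding rows give the dual system: 6·y_land + 5·y_labor = 32 and 5·y_land + 3·y_labor = 22.
This yields shadow prices y_land = 2, y_labor = 4.
Reduced cost of canola: c₃ − yᵀa₃ = 5 − (2·2 + 4·1) = 5 − 8 = -3.

-3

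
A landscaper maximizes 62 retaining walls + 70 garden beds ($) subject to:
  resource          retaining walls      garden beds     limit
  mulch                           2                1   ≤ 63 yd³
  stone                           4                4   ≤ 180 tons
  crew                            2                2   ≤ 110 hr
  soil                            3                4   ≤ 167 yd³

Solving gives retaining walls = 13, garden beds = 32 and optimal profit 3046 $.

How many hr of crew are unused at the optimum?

20

crew used = 2·13 + 2·32 = 90; slack = 110 − 90 = 20.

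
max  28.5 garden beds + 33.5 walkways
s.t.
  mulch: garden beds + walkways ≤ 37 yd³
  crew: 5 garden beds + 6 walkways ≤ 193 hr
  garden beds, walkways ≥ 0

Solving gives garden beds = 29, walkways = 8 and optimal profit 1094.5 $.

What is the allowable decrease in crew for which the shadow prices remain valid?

Binding constraints: mulch, crew. The basis is B = [[1,1],[5,6]] with det 1.
Per unit decrease in crew, x* moves by d = (1, -1).
The basis stays optimal until walkways reaches 0; allowable decrease = 8 hr.

8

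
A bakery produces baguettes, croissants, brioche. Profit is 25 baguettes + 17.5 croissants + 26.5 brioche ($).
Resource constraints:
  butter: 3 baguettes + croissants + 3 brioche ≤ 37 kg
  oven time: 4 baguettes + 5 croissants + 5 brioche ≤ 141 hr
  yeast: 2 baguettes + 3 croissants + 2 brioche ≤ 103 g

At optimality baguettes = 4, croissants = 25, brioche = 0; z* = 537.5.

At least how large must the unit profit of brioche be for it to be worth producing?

27.5

Check each constraint at x*: butter 37/37 (tight); oven time 141/141 (tight); yeast 83/103 (slack 20).
Since yeast is not tight, its dual is 0.
Dual feasibility on the basic columns requires 3·y_butter + 4·y_oven time = 25, 1·y_butter + 5·y_oven time = 17.5.
Solving: y_butter = 5, y_oven time = 2.5.
brioche enters the basis when its profit ≥ yᵀa₃ = 5·3 + 2.5·5 = 27.5.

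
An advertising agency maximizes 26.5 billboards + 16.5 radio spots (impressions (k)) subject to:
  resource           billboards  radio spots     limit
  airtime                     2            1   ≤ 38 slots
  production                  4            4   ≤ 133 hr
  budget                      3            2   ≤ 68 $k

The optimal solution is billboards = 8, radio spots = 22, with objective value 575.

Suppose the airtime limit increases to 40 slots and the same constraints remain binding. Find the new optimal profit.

582

At the optimum: airtime uses 38 of 38 (binding); production uses 120 of 133 (slack = 13); budget uses 68 of 68 (binding).
Slack constraints have shadow price 0 (complementary slackness).
The binding rows give the dual system: 2·y_airtime + 3·y_budget = 26.5 and 1·y_airtime + 2·y_budget = 16.5.
This yields shadow prices y_airtime = 3.5, y_budget = 6.5.
Δz = y_airtime·Δb = 3.5 × (2) = 7, so new z* = 575 + 7 = 582.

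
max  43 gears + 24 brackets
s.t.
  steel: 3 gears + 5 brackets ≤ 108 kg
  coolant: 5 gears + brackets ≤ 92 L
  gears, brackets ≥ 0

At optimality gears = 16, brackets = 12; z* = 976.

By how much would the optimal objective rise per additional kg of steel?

Both steel and coolant are binding at x*.
Dual feasibility on the basic columns requires 3·y_steel + 5·y_coolant = 43, 5·y_steel + 1·y_coolant = 24.
This yields shadow prices y_steel = 3.5, y_coolant = 6.5.
Shadow price of steel = 3.5.

3.5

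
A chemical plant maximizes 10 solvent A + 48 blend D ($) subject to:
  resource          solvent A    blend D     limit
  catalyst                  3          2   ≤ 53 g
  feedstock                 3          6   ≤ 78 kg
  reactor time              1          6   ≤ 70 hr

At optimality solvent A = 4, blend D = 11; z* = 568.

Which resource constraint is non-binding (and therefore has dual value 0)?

catalyst: 34/53 (slack 19)
feedstock: 78/78 (binding)
reactor time: 70/70 (binding)
By complementary slackness, a constraint with positive slack has shadow price 0 → catalyst.

catalyst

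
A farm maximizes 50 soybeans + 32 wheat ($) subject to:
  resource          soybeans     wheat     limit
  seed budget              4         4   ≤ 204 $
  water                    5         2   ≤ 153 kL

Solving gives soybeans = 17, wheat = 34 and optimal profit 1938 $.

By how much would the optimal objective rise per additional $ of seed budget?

At the optimum: seed budget uses 204 of 204 (binding); water uses 153 of 153 (binding).
Dual feasibility on the basic columns requires 4·y_seed budget + 5·y_water = 50, 4·y_seed budget + 2·y_water = 32.
Solving: y_seed budget = 5, y_water = 6.
Shadow price of seed budget = 5.

5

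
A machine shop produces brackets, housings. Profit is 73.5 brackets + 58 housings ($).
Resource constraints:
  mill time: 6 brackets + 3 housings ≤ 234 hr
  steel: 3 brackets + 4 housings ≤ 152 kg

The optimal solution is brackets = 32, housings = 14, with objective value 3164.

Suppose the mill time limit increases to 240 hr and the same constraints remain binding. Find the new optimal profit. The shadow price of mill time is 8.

3212

Δb = 6, so new z* = 3164 + (8)·(6) = 3164 + 48 = 3212.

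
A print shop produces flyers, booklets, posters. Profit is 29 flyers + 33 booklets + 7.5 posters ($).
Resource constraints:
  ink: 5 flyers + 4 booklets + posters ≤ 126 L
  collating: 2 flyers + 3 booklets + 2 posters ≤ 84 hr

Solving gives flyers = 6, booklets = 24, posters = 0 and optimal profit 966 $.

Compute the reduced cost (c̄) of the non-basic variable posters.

Both ink and collating are binding at x*.
From A_Bᵀ y = c: 5·y_ink + 2·y_collating = 29; 4·y_ink + 3·y_collating = 33.
This yields shadow prices y_ink = 3, y_collating = 7.
Reduced cost of posters: c₃ − yᵀa₃ = 7.5 − (3·1 + 7·2) = 7.5 − 17 = -9.5.

-9.5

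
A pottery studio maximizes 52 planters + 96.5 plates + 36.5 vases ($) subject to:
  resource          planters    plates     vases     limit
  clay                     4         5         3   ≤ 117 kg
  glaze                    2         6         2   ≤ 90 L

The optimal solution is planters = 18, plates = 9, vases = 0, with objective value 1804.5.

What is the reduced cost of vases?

Check each constraint at x*: clay 117/117 (tight); glaze 90/90 (tight).
From A_Bᵀ y = c: 4·y_clay + 2·y_glaze = 52; 5·y_clay + 6·y_glaze = 96.5.
→ y_clay = 8.5 and y_glaze = 9.
Reduced cost of vases: c₃ − yᵀa₃ = 36.5 − (8.5·3 + 9·2) = 36.5 − 43.5 = -7.

-7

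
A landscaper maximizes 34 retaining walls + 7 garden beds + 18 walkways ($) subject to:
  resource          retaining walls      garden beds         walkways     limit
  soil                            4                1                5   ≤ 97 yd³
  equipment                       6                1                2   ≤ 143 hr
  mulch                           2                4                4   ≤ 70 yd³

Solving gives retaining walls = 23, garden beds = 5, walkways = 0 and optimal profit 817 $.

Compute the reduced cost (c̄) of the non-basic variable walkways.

-8

Binding: soil and equipment. Non-binding: mulch (4 unused).
Since mulch is not tight, its dual is 0.
Dual feasibility on the basic columns requires 4·y_soil + 6·y_equipment = 34, 1·y_soil + 1·y_equipment = 7.
Solving: y_soil = 4, y_equipment = 3.
Reduced cost of walkways: c₃ − yᵀa₃ = 18 − (4·5 + 3·2) = 18 − 26 = -8.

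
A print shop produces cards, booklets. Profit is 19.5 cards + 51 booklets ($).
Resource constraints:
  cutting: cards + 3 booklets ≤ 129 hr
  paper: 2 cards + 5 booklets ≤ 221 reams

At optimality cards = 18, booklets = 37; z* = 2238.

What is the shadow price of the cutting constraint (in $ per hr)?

4.5

Both cutting and paper are binding at x*.
Dual feasibility on the basic columns requires 1·y_cutting + 2·y_paper = 19.5, 3·y_cutting + 5·y_paper = 51.
→ y_cutting = 4.5 and y_paper = 7.5.
Shadow price of cutting = 4.5.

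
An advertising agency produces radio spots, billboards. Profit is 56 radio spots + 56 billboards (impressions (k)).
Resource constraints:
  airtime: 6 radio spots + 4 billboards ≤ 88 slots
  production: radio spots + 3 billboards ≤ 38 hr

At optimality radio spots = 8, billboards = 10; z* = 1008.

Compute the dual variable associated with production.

Both airtime and production are binding at x*.
From A_Bᵀ y = c: 6·y_airtime + 1·y_production = 56; 4·y_airtime + 3·y_production = 56.
This yields shadow prices y_airtime = 8, y_production = 8.
Shadow price of production = 8.

8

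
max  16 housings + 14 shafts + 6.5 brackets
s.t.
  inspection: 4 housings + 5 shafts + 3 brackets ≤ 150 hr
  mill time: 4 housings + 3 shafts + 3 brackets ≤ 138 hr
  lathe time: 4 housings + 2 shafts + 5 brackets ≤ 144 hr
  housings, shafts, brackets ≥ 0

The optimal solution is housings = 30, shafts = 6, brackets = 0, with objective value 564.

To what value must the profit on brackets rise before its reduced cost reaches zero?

12

At the optimum: inspection uses 150 of 150 (binding); mill time uses 138 of 138 (binding); lathe time uses 132 of 144 (slack = 12).
Since lathe time is not tight, its dual is 0.
Dual feasibility on the basic columns requires 4·y_inspection + 4·y_mill time = 16, 5·y_inspection + 3·y_mill time = 14.
→ y_inspection = 1 and y_mill time = 3.
brackets enters the basis when its profit ≥ yᵀa₃ = 1·3 + 3·3 = 12.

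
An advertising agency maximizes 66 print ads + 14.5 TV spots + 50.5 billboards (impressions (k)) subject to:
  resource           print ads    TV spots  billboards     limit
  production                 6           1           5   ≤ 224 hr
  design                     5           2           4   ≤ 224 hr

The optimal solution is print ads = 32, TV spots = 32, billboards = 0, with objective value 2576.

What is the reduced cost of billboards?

-4

Both production and design are binding at x*.
The binding rows give the dual system: 6·y_production + 5·y_design = 66 and 1·y_production + 2·y_design = 14.5.
This yields shadow prices y_production = 8.5, y_design = 3.
Reduced cost of billboards: c₃ − yᵀa₃ = 50.5 − (8.5·5 + 3·4) = 50.5 − 54.5 = -4.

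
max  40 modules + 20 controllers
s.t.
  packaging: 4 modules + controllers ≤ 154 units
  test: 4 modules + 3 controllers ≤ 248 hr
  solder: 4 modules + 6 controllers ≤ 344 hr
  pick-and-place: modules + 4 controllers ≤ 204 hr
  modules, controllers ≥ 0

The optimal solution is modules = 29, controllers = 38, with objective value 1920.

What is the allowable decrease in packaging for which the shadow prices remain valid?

46

Binding constraints: packaging, solder. The basis is B = [[4,1],[4,6]] with det 20.
Per unit decrease in packaging, x* moves by d = (-0.3, 0.2).
The basis stays optimal until pick-and-place becomes binding; allowable decrease = 46 units.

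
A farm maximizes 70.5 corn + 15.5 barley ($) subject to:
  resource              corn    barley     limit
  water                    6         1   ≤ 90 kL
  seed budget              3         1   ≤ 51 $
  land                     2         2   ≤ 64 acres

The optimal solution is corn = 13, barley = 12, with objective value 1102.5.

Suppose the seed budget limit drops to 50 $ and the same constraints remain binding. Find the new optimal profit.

At the optimum: water uses 90 of 90 (binding); seed budget uses 51 of 51 (binding); land uses 50 of 64 (slack = 14).
Since land is not tight, its dual is 0.
The binding rows give the dual system: 6·y_water + 3·y_seed budget = 70.5 and 1·y_water + 1·y_seed budget = 15.5.
Solving: y_water = 8, y_seed budget = 7.5.
Δz = y_seed budget·Δb = 7.5 × (-1) = -7.5, so new z* = 1102.5 − 7.5 = 1095.

1095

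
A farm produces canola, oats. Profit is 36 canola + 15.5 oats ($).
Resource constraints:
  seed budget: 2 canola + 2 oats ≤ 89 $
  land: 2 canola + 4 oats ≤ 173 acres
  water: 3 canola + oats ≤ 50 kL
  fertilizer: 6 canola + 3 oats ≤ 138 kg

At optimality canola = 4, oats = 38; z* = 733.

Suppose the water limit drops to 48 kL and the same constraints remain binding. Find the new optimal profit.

At the optimum: seed budget uses 84 of 89 (slack = 5); land uses 160 of 173 (slack = 13); water uses 50 of 50 (binding); fertilizer uses 138 of 138 (binding).
By complementary slackness, y = 0 for the non-binding constraints.
Dual feasibility on the basic columns requires 3·y_water + 6·y_fertilizer = 36, 1·y_water + 3·y_fertilizer = 15.5.
→ y_water = 5 and y_fertilizer = 3.5.
Δz = y_water·Δb = 5 × (-2) = -10, so new z* = 733 − 10 = 723.

723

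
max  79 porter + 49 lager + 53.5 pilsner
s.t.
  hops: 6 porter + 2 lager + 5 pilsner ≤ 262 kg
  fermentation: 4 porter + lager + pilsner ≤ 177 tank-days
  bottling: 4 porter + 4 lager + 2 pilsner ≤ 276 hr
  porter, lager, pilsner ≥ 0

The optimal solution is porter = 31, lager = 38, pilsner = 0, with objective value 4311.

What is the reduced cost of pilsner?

-1

At the optimum: hops uses 262 of 262 (binding); fermentation uses 162 of 177 (slack = 15); bottling uses 276 of 276 (binding).
By complementary slackness, y = 0 for the non-binding constraint.
The binding rows give the dual system: 6·y_hops + 4·y_bottling = 79 and 2·y_hops + 4·y_bottling = 49.
This yields shadow prices y_hops = 7.5, y_bottling = 8.5.
Reduced cost of pilsner: c₃ − yᵀa₃ = 53.5 − (7.5·5 + 8.5·2) = 53.5 − 54.5 = -1.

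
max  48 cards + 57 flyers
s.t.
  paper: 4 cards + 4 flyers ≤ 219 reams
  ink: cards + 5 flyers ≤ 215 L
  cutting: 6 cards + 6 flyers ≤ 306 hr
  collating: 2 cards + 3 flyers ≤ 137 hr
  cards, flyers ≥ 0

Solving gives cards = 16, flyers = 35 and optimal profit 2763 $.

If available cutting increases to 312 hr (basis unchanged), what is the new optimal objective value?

2793

At the optimum: paper uses 204 of 219 (slack = 15); ink uses 191 of 215 (slack = 24); cutting uses 306 of 306 (binding); collating uses 137 of 137 (binding).
Since paper, ink are not tight, their duals are 0.
Dual feasibility on the basic columns requires 6·y_cutting + 2·y_collating = 48, 6·y_cutting + 3·y_collating = 57.
Solving: y_cutting = 5, y_collating = 9.
Δz = y_cutting·Δb = 5 × (6) = 30, so new z* = 2763 + 30 = 2793.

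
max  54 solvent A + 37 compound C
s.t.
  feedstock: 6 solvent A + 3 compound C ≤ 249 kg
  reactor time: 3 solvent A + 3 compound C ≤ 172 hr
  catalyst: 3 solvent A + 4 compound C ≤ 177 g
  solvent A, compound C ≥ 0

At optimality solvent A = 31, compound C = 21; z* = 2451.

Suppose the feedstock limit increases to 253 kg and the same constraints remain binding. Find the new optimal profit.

2479

At the optimum: feedstock uses 249 of 249 (binding); reactor time uses 156 of 172 (slack = 16); catalyst uses 177 of 177 (binding).
By complementary slackness, y = 0 for the non-binding constraint.
Dual feasibility on the basic columns requires 6·y_feedstock + 3·y_catalyst = 54, 3·y_feedstock + 4·y_catalyst = 37.
→ y_feedstock = 7 and y_catalyst = 4.
Δz = y_feedstock·Δb = 7 × (4) = 28, so new z* = 2451 + 28 = 2479.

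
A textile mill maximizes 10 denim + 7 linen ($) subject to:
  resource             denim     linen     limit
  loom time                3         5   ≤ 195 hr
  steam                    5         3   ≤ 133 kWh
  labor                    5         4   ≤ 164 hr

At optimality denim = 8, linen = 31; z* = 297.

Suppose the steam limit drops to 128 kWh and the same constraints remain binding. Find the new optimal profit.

Check each constraint at x*: loom time 179/195 (slack 16); steam 133/133 (tight); labor 164/164 (tight).
By complementary slackness, y = 0 for the non-binding constraint.
The binding rows give the dual system: 5·y_steam + 5·y_labor = 10 and 3·y_steam + 4·y_labor = 7.
This yields shadow prices y_steam = 1, y_labor = 1.
Δz = y_steam·Δb = 1 × (-5) = -5, so new z* = 297 − 5 = 292.

292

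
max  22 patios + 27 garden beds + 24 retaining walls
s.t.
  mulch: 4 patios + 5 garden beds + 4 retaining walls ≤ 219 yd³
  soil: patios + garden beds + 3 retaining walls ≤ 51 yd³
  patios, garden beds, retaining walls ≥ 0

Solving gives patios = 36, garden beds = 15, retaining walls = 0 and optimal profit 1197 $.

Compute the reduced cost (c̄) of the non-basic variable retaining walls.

-2

At the optimum: mulch uses 219 of 219 (binding); soil uses 51 of 51 (binding).
Dual feasibility on the basic columns requires 4·y_mulch + 1·y_soil = 22, 5·y_mulch + 1·y_soil = 27.
→ y_mulch = 5 and y_soil = 2.
Reduced cost of retaining walls: c₃ − yᵀa₃ = 24 − (5·4 + 2·3) = 24 − 26 = -2.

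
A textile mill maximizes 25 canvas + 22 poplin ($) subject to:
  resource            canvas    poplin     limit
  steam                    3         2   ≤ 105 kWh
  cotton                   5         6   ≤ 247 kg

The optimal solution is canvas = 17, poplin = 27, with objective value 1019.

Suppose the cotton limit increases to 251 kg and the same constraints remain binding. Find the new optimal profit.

1027

Both steam and cotton are binding at x*.
From A_Bᵀ y = c: 3·y_steam + 5·y_cotton = 25; 2·y_steam + 6·y_cotton = 22.
→ y_steam = 5 and y_cotton = 2.
Δz = y_cotton·Δb = 2 × (4) = 8, so new z* = 1019 + 8 = 1027.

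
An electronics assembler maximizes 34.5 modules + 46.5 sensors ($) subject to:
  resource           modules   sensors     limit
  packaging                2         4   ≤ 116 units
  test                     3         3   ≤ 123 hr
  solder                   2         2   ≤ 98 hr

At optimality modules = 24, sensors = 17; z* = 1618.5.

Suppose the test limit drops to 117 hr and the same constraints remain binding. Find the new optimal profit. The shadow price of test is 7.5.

Δb = -6, so new z* = 1618.5 + (7.5)·(-6) = 1618.5 − 45 = 1573.5.

1573.5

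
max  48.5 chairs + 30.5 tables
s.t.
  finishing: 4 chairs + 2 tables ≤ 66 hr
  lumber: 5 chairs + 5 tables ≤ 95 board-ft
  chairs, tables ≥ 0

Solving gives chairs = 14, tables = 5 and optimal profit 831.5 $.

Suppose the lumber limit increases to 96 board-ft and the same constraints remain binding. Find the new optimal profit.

834

At the optimum: finishing uses 66 of 66 (binding); lumber uses 95 of 95 (binding).
From A_Bᵀ y = c: 4·y_finishing + 5·y_lumber = 48.5; 2·y_finishing + 5·y_lumber = 30.5.
Solving: y_finishing = 9, y_lumber = 2.5.
Δz = y_lumber·Δb = 2.5 × (1) = 2.5, so new z* = 831.5 + 2.5 = 834.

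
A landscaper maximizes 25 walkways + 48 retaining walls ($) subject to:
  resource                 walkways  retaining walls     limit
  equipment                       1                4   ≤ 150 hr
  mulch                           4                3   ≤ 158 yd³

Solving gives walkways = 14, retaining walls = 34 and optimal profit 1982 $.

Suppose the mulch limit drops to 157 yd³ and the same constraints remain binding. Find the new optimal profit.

1978

Check each constraint at x*: equipment 150/150 (tight); mulch 158/158 (tight).
Dual feasibility on the basic columns requires 1·y_equipment + 4·y_mulch = 25, 4·y_equipment + 3·y_mulch = 48.
→ y_equipment = 9 and y_mulch = 4.
Δz = y_mulch·Δb = 4 × (-1) = -4, so new z* = 1982 − 4 = 1978.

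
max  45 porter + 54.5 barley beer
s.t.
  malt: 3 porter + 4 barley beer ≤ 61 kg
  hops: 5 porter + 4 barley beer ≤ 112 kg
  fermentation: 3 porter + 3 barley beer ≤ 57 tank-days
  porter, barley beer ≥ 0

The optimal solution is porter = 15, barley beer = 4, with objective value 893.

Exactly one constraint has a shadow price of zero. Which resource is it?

malt: 61/61 (binding)
hops: 91/112 (slack 21)
fermentation: 57/57 (binding)
By complementary slackness, a constraint with positive slack has shadow price 0 → hops.

hops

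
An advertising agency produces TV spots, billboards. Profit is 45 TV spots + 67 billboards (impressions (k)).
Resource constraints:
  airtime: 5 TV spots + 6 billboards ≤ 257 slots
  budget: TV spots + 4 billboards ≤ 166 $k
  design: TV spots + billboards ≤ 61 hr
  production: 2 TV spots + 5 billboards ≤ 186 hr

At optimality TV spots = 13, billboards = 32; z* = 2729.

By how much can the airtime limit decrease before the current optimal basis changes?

33.8

Binding constraints: airtime, production. The basis is B = [[5,6],[2,5]] with det 13.
Per unit decrease in airtime, x* moves by d = (-0.3846, 0.1538).
The basis stays optimal until TV spots reaches 0; allowable decrease = 33.8 slots.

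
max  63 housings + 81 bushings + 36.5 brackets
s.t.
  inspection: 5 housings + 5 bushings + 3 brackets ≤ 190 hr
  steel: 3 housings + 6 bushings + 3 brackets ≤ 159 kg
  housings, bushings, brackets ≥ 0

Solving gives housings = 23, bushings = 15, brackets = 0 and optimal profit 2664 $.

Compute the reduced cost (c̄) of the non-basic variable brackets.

-8.5

Both inspection and steel are binding at x*.
From A_Bᵀ y = c: 5·y_inspection + 3·y_steel = 63; 5·y_inspection + 6·y_steel = 81.
This yields shadow prices y_inspection = 9, y_steel = 6.
Reduced cost of brackets: c₃ − yᵀa₃ = 36.5 − (9·3 + 6·3) = 36.5 − 45 = -8.5.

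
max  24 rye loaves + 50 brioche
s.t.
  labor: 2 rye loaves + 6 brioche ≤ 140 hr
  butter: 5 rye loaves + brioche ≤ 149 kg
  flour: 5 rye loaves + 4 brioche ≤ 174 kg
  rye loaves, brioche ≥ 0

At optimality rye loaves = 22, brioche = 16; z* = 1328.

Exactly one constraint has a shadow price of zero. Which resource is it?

butter

labor: 140/140 (binding)
butter: 126/149 (slack 23)
flour: 174/174 (binding)
By complementary slackness, a constraint with positive slack has shadow price 0 → butter.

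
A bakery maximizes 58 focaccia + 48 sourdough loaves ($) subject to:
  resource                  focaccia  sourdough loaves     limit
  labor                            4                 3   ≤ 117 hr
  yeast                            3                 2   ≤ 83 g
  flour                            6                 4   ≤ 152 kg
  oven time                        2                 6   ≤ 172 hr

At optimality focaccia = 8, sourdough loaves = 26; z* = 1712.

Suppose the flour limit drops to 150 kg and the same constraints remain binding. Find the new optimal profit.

At the optimum: labor uses 110 of 117 (slack = 7); yeast uses 76 of 83 (slack = 7); flour uses 152 of 152 (binding); oven time uses 172 of 172 (binding).
By complementary slackness, y = 0 for the non-binding constraints.
From A_Bᵀ y = c: 6·y_flour + 2·y_oven time = 58; 4·y_flour + 6·y_oven time = 48.
This yields shadow prices y_flour = 9, y_oven time = 2.
Δz = y_flour·Δb = 9 × (-2) = -18, so new z* = 1712 − 18 = 1694.

1694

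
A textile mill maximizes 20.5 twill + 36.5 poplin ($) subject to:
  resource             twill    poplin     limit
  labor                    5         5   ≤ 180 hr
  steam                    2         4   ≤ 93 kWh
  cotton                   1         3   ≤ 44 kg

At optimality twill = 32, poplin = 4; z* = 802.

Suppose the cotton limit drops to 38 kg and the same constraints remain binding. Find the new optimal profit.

Binding: labor and cotton. Non-binding: steam (13 unused).
Slack constraints have shadow price 0 (complementary slackness).
Dual feasibility on the basic columns requires 5·y_labor + 1·y_cotton = 20.5, 5·y_labor + 3·y_cotton = 36.5.
This yields shadow prices y_labor = 2.5, y_cotton = 8.
Δz = y_cotton·Δb = 8 × (-6) = -48, so new z* = 802 − 48 = 754.

754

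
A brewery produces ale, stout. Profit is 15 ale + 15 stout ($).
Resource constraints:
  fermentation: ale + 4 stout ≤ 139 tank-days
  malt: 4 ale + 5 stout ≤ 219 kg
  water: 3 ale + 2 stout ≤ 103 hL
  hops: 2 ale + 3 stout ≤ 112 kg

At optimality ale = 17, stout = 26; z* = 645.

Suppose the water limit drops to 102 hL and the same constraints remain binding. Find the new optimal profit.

Check each constraint at x*: fermentation 121/139 (slack 18); malt 198/219 (slack 21); water 103/103 (tight); hops 112/112 (tight).
By complementary slackness, y = 0 for the non-binding constraints.
From A_Bᵀ y = c: 3·y_water + 2·y_hops = 15; 2·y_water + 3·y_hops = 15.
→ y_water = 3 and y_hops = 3.
Δz = y_water·Δb = 3 × (-1) = -3, so new z* = 645 − 3 = 642.

642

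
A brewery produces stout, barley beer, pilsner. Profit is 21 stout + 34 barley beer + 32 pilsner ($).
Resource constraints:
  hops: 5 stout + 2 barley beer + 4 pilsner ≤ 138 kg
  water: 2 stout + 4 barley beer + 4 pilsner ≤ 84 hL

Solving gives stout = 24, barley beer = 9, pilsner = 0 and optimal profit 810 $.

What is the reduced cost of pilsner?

Check each constraint at x*: hops 138/138 (tight); water 84/84 (tight).
From A_Bᵀ y = c: 5·y_hops + 2·y_water = 21; 2·y_hops + 4·y_water = 34.
Solving: y_hops = 1, y_water = 8.
Reduced cost of pilsner: c₃ − yᵀa₃ = 32 − (1·4 + 8·4) = 32 − 36 = -4.

-4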